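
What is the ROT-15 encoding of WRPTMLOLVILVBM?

LGEIBADAKXAKQB

W(22): 22+15=37≡11 → L
R(17): 17+15=32≡6 → G
P(15): 15+15=30≡4 → E
T(19): 19+15=34≡8 → I
M(12): 12+15=27≡1 → B
L(11): 11+15=26≡0 → A
O(14): 14+15=29≡3 → D
L(11): 11+15=26≡0 → A
V(21): 21+15=36≡10 → K
I(8): 8+15=23 → X
L(11): 11+15=26≡0 → A
V(21): 21+15=36≡10 → K
B(1): 1+15=16 → Q
M(12): 12+15=27≡1 → B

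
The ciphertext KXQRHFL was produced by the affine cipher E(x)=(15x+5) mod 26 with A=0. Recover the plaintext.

The inverse of 15 mod 26 is 7, since 15·7=105≡1. Apply D(y)=7·(y−5) mod 26:
K(10): 7·(10−5)=35≡9 → J
X(23): 7·(23−5)=126≡22 → W
Q(16): 7·(16−5)=77≡25 → Z
R(17): 7·(17−5)=84≡6 → G
H(7): 7·(7−5)=14 → O
F(5): 7·(5−5)=0 → A
L(11): 7·(11−5)=42≡16 → Q

JWZGOAQ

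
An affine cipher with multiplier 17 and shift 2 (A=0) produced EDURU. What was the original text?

The inverse of 17 mod 26 is 23, since 17·23=391≡1. Apply D(y)=23·(y−2) mod 26:
E(4): 23·(4−2)=46≡20 → U
D(3): 23·(3−2)=23 → X
U(20): 23·(20−2)=414≡24 → Y
R(17): 23·(17−2)=345≡7 → H
U(20): 23·(20−2)=414≡24 → Y

UXYHY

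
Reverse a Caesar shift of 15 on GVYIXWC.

G(6): 6−15=-9≡17 → R
V(21): 21−15=6 → G
Y(24): 24−15=9 → J
I(8): 8−15=-7≡19 → T
X(23): 23−15=8 → I
W(22): 22−15=7 → H
C(2): 2−15=-13≡13 → N

RGJTIHN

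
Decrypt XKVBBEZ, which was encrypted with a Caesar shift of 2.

X(23): 23−2=21 → V
K(10): 10−2=8 → I
V(21): 21−2=19 → T
B(1): 1−2=-1≡25 → Z
B(1): 1−2=-1≡25 → Z
E(4): 4−2=2 → C
Z(25): 25−2=23 → X

VITZZCX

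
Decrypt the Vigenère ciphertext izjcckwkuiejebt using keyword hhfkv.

Repeat the key across the ciphertext: hhfkvhhfkvhhfkv
i(8)−h(7): 1 → b
z(25)−h(7): 18 → s
j(9)−f(5): 4 → e
c(2)−k(10): -8≡18 → s
c(2)−v(21): -19≡7 → h
k(10)−h(7): 3 → d
w(22)−h(7): 15 → p
k(10)−f(5): 5 → f
u(20)−k(10): 10 → k
i(8)−v(21): -13≡13 → n
e(4)−h(7): -3≡23 → x
j(9)−h(7): 2 → c
e(4)−f(5): -1≡25 → z
b(1)−k(10): -9≡17 → r
t(19)−v(21): -2≡24 → y

bseshdpfknxczry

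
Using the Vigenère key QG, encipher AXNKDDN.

Repeat the key across the message: QGQGQGQ
A(0)+Q(16): 16 → Q
X(23)+G(6): 29≡3 → D
N(13)+Q(16): 29≡3 → D
K(10)+G(6): 16 → Q
D(3)+Q(16): 19 → T
D(3)+G(6): 9 → J
N(13)+Q(16): 29≡3 → D

QDDQTJD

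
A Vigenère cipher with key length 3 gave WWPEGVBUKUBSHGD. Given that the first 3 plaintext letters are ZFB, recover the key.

Subtract each crib letter from the matching ciphertext letter (mod 26):
W(22)−Z(25)=-3≡23 → X
W(22)−F(5)=17 → R
P(15)−B(1)=14 → O

XRO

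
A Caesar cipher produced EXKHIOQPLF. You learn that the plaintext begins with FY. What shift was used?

25

From the crib: E(4)−F(5)=-1≡25, so the shift is 25.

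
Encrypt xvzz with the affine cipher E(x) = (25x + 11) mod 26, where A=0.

oqmm

x(23): 25·23+11=586≡14 → o
v(21): 25·21+11=536≡16 → q
z(25): 25·25+11=636≡12 → m
z(25): 25·25+11=636≡12 → m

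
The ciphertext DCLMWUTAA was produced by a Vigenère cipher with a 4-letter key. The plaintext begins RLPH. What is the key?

Subtract each crib letter from the matching ciphertext letter (mod 26):
D(3)−R(17)=-14≡12 → M
C(2)−L(11)=-9≡17 → R
L(11)−P(15)=-4≡22 → W
M(12)−H(7)=5 → F

MRWF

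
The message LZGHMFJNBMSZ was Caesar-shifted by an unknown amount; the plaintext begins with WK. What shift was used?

15

From the crib: L(11)−W(22)=-11≡15, so the shift is 15.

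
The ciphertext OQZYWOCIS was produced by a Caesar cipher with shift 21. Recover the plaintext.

O(14): 14−21=-7≡19 → T
Q(16): 16−21=-5≡21 → V
Z(25): 25−21=4 → E
Y(24): 24−21=3 → D
W(22): 22−21=1 → B
O(14): 14−21=-7≡19 → T
C(2): 2−21=-19≡7 → H
I(8): 8−21=-13≡13 → N
S(18): 18−21=-3≡23 → X

TVEDBTHNX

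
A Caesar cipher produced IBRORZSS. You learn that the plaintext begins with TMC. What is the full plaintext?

TMCZCKDD

From the crib: I(8)−T(19)=-11≡15, so the shift is 15.
Subtract 15 from each ciphertext letter:
I(8): 8−15=-7≡19 → T
B(1): 1−15=-14≡12 → M
R(17): 17−15=2 → C
O(14): 14−15=-1≡25 → Z
R(17): 17−15=2 → C
Z(25): 25−15=10 → K
S(18): 18−15=3 → D
S(18): 18−15=3 → D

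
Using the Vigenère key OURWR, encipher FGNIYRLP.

TAEEPFFG

Repeat the key across the message: OURWROUR
F(5)+O(14): 19 → T
G(6)+U(20): 26≡0 → A
N(13)+R(17): 30≡4 → E
I(8)+W(22): 30≡4 → E
Y(24)+R(17): 41≡15 → P
R(17)+O(14): 31≡5 → F
L(11)+U(20): 31≡5 → F
P(15)+R(17): 32≡6 → G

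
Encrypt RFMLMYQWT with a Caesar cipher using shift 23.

R(17): 17+23=40≡14 → O
F(5): 5+23=28≡2 → C
M(12): 12+23=35≡9 → J
L(11): 11+23=34≡8 → I
M(12): 12+23=35≡9 → J
Y(24): 24+23=47≡21 → V
Q(16): 16+23=39≡13 → N
W(22): 22+23=45≡19 → T
T(19): 19+23=42≡16 → Q

OCJIJVNTQ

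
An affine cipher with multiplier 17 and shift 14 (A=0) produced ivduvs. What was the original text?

The inverse of 17 mod 26 is 23, since 17·23=391≡1. Apply D(y)=23·(y−14) mod 26:
i(8): 23·(8−14)=-138≡18 → s
v(21): 23·(21−14)=161≡5 → f
d(3): 23·(3−14)=-253≡7 → h
u(20): 23·(20−14)=138≡8 → i
v(21): 23·(21−14)=161≡5 → f
s(18): 23·(18−14)=92≡14 → o

sfhifo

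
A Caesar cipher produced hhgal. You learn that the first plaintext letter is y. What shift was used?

From the crib: h(7)−y(24)=-17≡9, so the shift is 9.

9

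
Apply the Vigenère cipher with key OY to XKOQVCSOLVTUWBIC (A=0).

LICOJAGMZTHSKZWA

Repeat the key across the message: OYOYOYOYOYOYOYOY
X(23)+O(14): 37≡11 → L
K(10)+Y(24): 34≡8 → I
O(14)+O(14): 28≡2 → C
Q(16)+Y(24): 40≡14 → O
V(21)+O(14): 35≡9 → J
C(2)+Y(24): 26≡0 → A
S(18)+O(14): 32≡6 → G
O(14)+Y(24): 38≡12 → M
L(11)+O(14): 25 → Z
V(21)+Y(24): 45≡19 → T
T(19)+O(14): 33≡7 → H
U(20)+Y(24): 44≡18 → S
W(22)+O(14): 36≡10 → K
B(1)+Y(24): 25 → Z
I(8)+O(14): 22 → W
C(2)+Y(24): 26≡0 → A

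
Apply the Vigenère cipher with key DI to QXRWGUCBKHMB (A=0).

Repeat the key across the message: DIDIDIDIDIDI
Q(16)+D(3): 19 → T
X(23)+I(8): 31≡5 → F
R(17)+D(3): 20 → U
W(22)+I(8): 30≡4 → E
G(6)+D(3): 9 → J
U(20)+I(8): 28≡2 → C
C(2)+D(3): 5 → F
B(1)+I(8): 9 → J
K(10)+D(3): 13 → N
H(7)+I(8): 15 → P
M(12)+D(3): 15 → P
B(1)+I(8): 9 → J

TFUEJCFJNPPJ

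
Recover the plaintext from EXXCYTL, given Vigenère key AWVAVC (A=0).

EBCCDRL

Repeat the key across the ciphertext: AWVAVCA
E(4)−A(0): 4 → E
X(23)−W(22): 1 → B
X(23)−V(21): 2 → C
C(2)−A(0): 2 → C
Y(24)−V(21): 3 → D
T(19)−C(2): 17 → R
L(11)−A(0): 11 → L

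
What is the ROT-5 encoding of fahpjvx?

f(5): 5+5=10 → k
a(0): 0+5=5 → f
h(7): 7+5=12 → m
p(15): 15+5=20 → u
j(9): 9+5=14 → o
v(21): 21+5=26≡0 → a
x(23): 23+5=28≡2 → c

kfmuoac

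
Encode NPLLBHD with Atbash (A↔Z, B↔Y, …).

MKOOYSW

N(13) → M(12)
P(15) → K(10)
L(11) → O(14)
L(11) → O(14)
B(1) → Y(24)
H(7) → S(18)
D(3) → W(22)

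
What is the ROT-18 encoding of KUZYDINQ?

K(10): 10+18=28≡2 → C
U(20): 20+18=38≡12 → M
Z(25): 25+18=43≡17 → R
Y(24): 24+18=42≡16 → Q
D(3): 3+18=21 → V
I(8): 8+18=26≡0 → A
N(13): 13+18=31≡5 → F
Q(16): 16+18=34≡8 → I

CMRQVAFI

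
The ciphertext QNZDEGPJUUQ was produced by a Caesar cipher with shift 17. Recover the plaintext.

ZWIMNPYSDDZ

Q(16): 16−17=-1≡25 → Z
N(13): 13−17=-4≡22 → W
Z(25): 25−17=8 → I
D(3): 3−17=-14≡12 → M
E(4): 4−17=-13≡13 → N
G(6): 6−17=-11≡15 → P
P(15): 15−17=-2≡24 → Y
J(9): 9−17=-8≡18 → S
U(20): 20−17=3 → D
U(20): 20−17=3 → D
Q(16): 16−17=-1≡25 → Z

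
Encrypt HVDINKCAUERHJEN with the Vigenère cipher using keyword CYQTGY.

Repeat the key across the message: CYQTGYCYQTGYCYQ
H(7)+C(2): 9 → J
V(21)+Y(24): 45≡19 → T
D(3)+Q(16): 19 → T
I(8)+T(19): 27≡1 → B
N(13)+G(6): 19 → T
K(10)+Y(24): 34≡8 → I
C(2)+C(2): 4 → E
A(0)+Y(24): 24 → Y
U(20)+Q(16): 36≡10 → K
E(4)+T(19): 23 → X
R(17)+G(6): 23 → X
H(7)+Y(24): 31≡5 → F
J(9)+C(2): 11 → L
E(4)+Y(24): 28≡2 → C
N(13)+Q(16): 29≡3 → D

JTTBTIEYKXXFLCD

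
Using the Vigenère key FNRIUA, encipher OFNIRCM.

TSEQLCR

Repeat the key across the message: FNRIUAF
O(14)+F(5): 19 → T
F(5)+N(13): 18 → S
N(13)+R(17): 30≡4 → E
I(8)+I(8): 16 → Q
R(17)+U(20): 37≡11 → L
C(2)+A(0): 2 → C
M(12)+F(5): 17 → R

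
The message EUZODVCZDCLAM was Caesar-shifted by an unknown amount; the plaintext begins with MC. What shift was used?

From the crib: E(4)−M(12)=-8≡18, so the shift is 18.

18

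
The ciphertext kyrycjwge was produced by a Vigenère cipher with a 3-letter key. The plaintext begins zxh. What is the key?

Subtract each crib letter from the matching ciphertext letter (mod 26):
k(10)−z(25)=-15≡11 → l
y(24)−x(23)=1 → b
r(17)−h(7)=10 → k

lbk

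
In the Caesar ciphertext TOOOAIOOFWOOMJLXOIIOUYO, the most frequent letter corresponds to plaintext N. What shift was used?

1

The most frequent ciphertext letter is O (appears 10 times).
O is position 14; N is position 13.
Shift = 1.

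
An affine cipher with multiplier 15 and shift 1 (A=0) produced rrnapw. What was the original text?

iigtur

The inverse of 15 mod 26 is 7, since 15·7=105≡1. Apply D(y)=7·(y−1) mod 26:
r(17): 7·(17−1)=112≡8 → i
r(17): 7·(17−1)=112≡8 → i
n(13): 7·(13−1)=84≡6 → g
a(0): 7·(0−1)=-7≡19 → t
p(15): 7·(15−1)=98≡20 → u
w(22): 7·(22−1)=147≡17 → r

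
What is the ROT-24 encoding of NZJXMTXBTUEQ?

N(13): 13+24=37≡11 → L
Z(25): 25+24=49≡23 → X
J(9): 9+24=33≡7 → H
X(23): 23+24=47≡21 → V
M(12): 12+24=36≡10 → K
T(19): 19+24=43≡17 → R
X(23): 23+24=47≡21 → V
B(1): 1+24=25 → Z
T(19): 19+24=43≡17 → R
U(20): 20+24=44≡18 → S
E(4): 4+24=28≡2 → C
Q(16): 16+24=40≡14 → O

LXHVKRVZRSCO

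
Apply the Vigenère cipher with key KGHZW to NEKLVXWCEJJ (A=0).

XKRKRHCJDFT

Repeat the key across the message: KGHZWKGHZWK
N(13)+K(10): 23 → X
E(4)+G(6): 10 → K
K(10)+H(7): 17 → R
L(11)+Z(25): 36≡10 → K
V(21)+W(22): 43≡17 → R
X(23)+K(10): 33≡7 → H
W(22)+G(6): 28≡2 → C
C(2)+H(7): 9 → J
E(4)+Z(25): 29≡3 → D
J(9)+W(22): 31≡5 → F
J(9)+K(10): 19 → T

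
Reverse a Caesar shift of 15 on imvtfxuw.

txgeqifh

i(8): 8−15=-7≡19 → t
m(12): 12−15=-3≡23 → x
v(21): 21−15=6 → g
t(19): 19−15=4 → e
f(5): 5−15=-10≡16 → q
x(23): 23−15=8 → i
u(20): 20−15=5 → f
w(22): 22−15=7 → h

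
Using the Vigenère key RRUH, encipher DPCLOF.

UGWSFW

Repeat the key across the message: RRUHRR
D(3)+R(17): 20 → U
P(15)+R(17): 32≡6 → G
C(2)+U(20): 22 → W
L(11)+H(7): 18 → S
O(14)+R(17): 31≡5 → F
F(5)+R(17): 22 → W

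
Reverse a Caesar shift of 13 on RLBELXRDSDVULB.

EYORYKEQFQIHYO

R(17): 17−13=4 → E
L(11): 11−13=-2≡24 → Y
B(1): 1−13=-12≡14 → O
E(4): 4−13=-9≡17 → R
L(11): 11−13=-2≡24 → Y
X(23): 23−13=10 → K
R(17): 17−13=4 → E
D(3): 3−13=-10≡16 → Q
S(18): 18−13=5 → F
D(3): 3−13=-10≡16 → Q
V(21): 21−13=8 → I
U(20): 20−13=7 → H
L(11): 11−13=-2≡24 → Y
B(1): 1−13=-12≡14 → O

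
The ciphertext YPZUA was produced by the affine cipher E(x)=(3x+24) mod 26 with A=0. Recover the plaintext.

The inverse of 3 mod 26 is 9, since 3·9=27≡1. Apply D(y)=9·(y−24) mod 26:
Y(24): 9·(24−24)=0 → A
P(15): 9·(15−24)=-81≡23 → X
Z(25): 9·(25−24)=9 → J
U(20): 9·(20−24)=-36≡16 → Q
A(0): 9·(0−24)=-216≡18 → S

AXJQS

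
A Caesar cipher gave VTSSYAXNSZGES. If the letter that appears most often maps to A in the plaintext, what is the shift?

The most frequent ciphertext letter is S (appears 4 times).
S is position 18; A is position 0.
Shift = 18.

18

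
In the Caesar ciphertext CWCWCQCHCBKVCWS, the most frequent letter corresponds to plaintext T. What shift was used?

9

The most frequent ciphertext letter is C (appears 6 times).
C is position 2; T is position 19.
Shift = -17≡9.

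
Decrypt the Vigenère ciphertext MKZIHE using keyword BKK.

LAPHXU

Repeat the key across the ciphertext: BKKBKK
M(12)−B(1): 11 → L
K(10)−K(10): 0 → A
Z(25)−K(10): 15 → P
I(8)−B(1): 7 → H
H(7)−K(10): -3≡23 → X
E(4)−K(10): -6≡20 → U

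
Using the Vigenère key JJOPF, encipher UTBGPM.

DCPVUV

Repeat the key across the message: JJOPFJ
U(20)+J(9): 29≡3 → D
T(19)+J(9): 28≡2 → C
B(1)+O(14): 15 → P
G(6)+P(15): 21 → V
P(15)+F(5): 20 → U
M(12)+J(9): 21 → V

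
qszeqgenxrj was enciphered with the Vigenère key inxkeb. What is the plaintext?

Repeat the key across the ciphertext: inxkebinxke
q(16)−i(8): 8 → i
s(18)−n(13): 5 → f
z(25)−x(23): 2 → c
e(4)−k(10): -6≡20 → u
q(16)−e(4): 12 → m
g(6)−b(1): 5 → f
e(4)−i(8): -4≡22 → w
n(13)−n(13): 0 → a
x(23)−x(23): 0 → a
r(17)−k(10): 7 → h
j(9)−e(4): 5 → f

ifcumfwaahf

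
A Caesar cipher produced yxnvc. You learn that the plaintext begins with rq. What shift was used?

7

From the crib: y(24)−r(17)=7, so the shift is 7.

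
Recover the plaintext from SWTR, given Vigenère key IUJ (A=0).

Repeat the key across the ciphertext: IUJI
S(18)−I(8): 10 → K
W(22)−U(20): 2 → C
T(19)−J(9): 10 → K
R(17)−I(8): 9 → J

KCKJ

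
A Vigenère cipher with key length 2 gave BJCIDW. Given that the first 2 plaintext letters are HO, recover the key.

UV

Subtract each crib letter from the matching ciphertext letter (mod 26):
B(1)−H(7)=-6≡20 → U
J(9)−O(14)=-5≡21 → V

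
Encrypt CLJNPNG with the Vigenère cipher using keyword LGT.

Repeat the key across the message: LGTLGTL
C(2)+L(11): 13 → N
L(11)+G(6): 17 → R
J(9)+T(19): 28≡2 → C
N(13)+L(11): 24 → Y
P(15)+G(6): 21 → V
N(13)+T(19): 32≡6 → G
G(6)+L(11): 17 → R

NRCYVGR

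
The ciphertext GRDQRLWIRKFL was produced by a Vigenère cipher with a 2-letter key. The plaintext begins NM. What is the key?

TF

Subtract each crib letter from the matching ciphertext letter (mod 26):
G(6)−N(13)=-7≡19 → T
R(17)−M(12)=5 → F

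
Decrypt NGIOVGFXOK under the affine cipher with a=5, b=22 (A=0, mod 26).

TCSOFCHVOI

The inverse of 5 mod 26 is 21, since 5·21=105≡1. Apply D(y)=21·(y−22) mod 26:
N(13): 21·(13−22)=-189≡19 → T
G(6): 21·(6−22)=-336≡2 → C
I(8): 21·(8−22)=-294≡18 → S
O(14): 21·(14−22)=-168≡14 → O
V(21): 21·(21−22)=-21≡5 → F
G(6): 21·(6−22)=-336≡2 → C
F(5): 21·(5−22)=-357≡7 → H
X(23): 21·(23−22)=21 → V
O(14): 21·(14−22)=-168≡14 → O
K(10): 21·(10−22)=-252≡8 → I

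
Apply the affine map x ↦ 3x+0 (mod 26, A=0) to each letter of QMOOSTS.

WKQQCFC

Q(16): 3·16+0=48≡22 → W
M(12): 3·12+0=36≡10 → K
O(14): 3·14+0=42≡16 → Q
O(14): 3·14+0=42≡16 → Q
S(18): 3·18+0=54≡2 → C
T(19): 3·19+0=57≡5 → F
S(18): 3·18+0=54≡2 → C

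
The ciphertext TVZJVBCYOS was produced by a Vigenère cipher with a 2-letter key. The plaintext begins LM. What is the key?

Subtract each crib letter from the matching ciphertext letter (mod 26):
T(19)−L(11)=8 → I
V(21)−M(12)=9 → J

IJ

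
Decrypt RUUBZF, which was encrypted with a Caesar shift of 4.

NQQXVB

R(17): 17−4=13 → N
U(20): 20−4=16 → Q
U(20): 20−4=16 → Q
B(1): 1−4=-3≡23 → X
Z(25): 25−4=21 → V
F(5): 5−4=1 → B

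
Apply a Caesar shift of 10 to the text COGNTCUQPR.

MYQXDMEAZB

C(2): 2+10=12 → M
O(14): 14+10=24 → Y
G(6): 6+10=16 → Q
N(13): 13+10=23 → X
T(19): 19+10=29≡3 → D
C(2): 2+10=12 → M
U(20): 20+10=30≡4 → E
Q(16): 16+10=26≡0 → A
P(15): 15+10=25 → Z
R(17): 17+10=27≡1 → B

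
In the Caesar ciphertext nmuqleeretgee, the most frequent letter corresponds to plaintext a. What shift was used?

The most frequent ciphertext letter is e (appears 5 times).
e is position 4; a is position 0.
Shift = 4.

4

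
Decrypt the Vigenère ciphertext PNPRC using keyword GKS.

JDXLS

Repeat the key across the ciphertext: GKSGK
P(15)−G(6): 9 → J
N(13)−K(10): 3 → D
P(15)−S(18): -3≡23 → X
R(17)−G(6): 11 → L
C(2)−K(10): -8≡18 → S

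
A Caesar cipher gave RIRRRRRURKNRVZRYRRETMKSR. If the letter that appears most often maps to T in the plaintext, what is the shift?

The most frequent ciphertext letter is R (appears 12 times).
R is position 17; T is position 19.
Shift = -2≡24.

24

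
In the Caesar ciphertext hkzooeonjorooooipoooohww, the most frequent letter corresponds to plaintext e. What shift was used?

The most frequent ciphertext letter is o (appears 12 times).
o is position 14; e is position 4.
Shift = 10.

10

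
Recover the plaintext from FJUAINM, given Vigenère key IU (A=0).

Repeat the key across the ciphertext: IUIUIUI
F(5)−I(8): -3≡23 → X
J(9)−U(20): -11≡15 → P
U(20)−I(8): 12 → M
A(0)−U(20): -20≡6 → G
I(8)−I(8): 0 → A
N(13)−U(20): -7≡19 → T
M(12)−I(8): 4 → E

XPMGATE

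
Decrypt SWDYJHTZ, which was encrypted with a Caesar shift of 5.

NRYTECOU

S(18): 18−5=13 → N
W(22): 22−5=17 → R
D(3): 3−5=-2≡24 → Y
Y(24): 24−5=19 → T
J(9): 9−5=4 → E
H(7): 7−5=2 → C
T(19): 19−5=14 → O
Z(25): 25−5=20 → U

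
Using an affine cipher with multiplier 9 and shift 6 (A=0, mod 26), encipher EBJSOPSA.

QPJMCLMG

E(4): 9·4+6=42≡16 → Q
B(1): 9·1+6=15 → P
J(9): 9·9+6=87≡9 → J
S(18): 9·18+6=168≡12 → M
O(14): 9·14+6=132≡2 → C
P(15): 9·15+6=141≡11 → L
S(18): 9·18+6=168≡12 → M
A(0): 9·0+6=6 → G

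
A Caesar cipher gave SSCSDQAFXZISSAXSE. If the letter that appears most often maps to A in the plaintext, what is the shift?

18

The most frequent ciphertext letter is S (appears 6 times).
S is position 18; A is position 0.
Shift = 18.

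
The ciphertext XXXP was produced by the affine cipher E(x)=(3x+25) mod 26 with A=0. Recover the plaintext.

The inverse of 3 mod 26 is 9, since 3·9=27≡1. Apply D(y)=9·(y−25) mod 26:
X(23): 9·(23−25)=-18≡8 → I
X(23): 9·(23−25)=-18≡8 → I
X(23): 9·(23−25)=-18≡8 → I
P(15): 9·(15−25)=-90≡14 → O

IIIO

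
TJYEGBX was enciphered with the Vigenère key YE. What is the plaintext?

VFAAIXZ

Repeat the key across the ciphertext: YEYEYEY
T(19)−Y(24): -5≡21 → V
J(9)−E(4): 5 → F
Y(24)−Y(24): 0 → A
E(4)−E(4): 0 → A
G(6)−Y(24): -18≡8 → I
B(1)−E(4): -3≡23 → X
X(23)−Y(24): -1≡25 → Z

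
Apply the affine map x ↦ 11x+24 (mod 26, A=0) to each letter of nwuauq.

lgkyks

n(13): 11·13+24=167≡11 → l
w(22): 11·22+24=266≡6 → g
u(20): 11·20+24=244≡10 → k
a(0): 11·0+24=24 → y
u(20): 11·20+24=244≡10 → k
q(16): 11·16+24=200≡18 → s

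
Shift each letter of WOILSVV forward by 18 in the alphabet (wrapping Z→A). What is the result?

OGADKNN

W(22): 22+18=40≡14 → O
O(14): 14+18=32≡6 → G
I(8): 8+18=26≡0 → A
L(11): 11+18=29≡3 → D
S(18): 18+18=36≡10 → K
V(21): 21+18=39≡13 → N
V(21): 21+18=39≡13 → N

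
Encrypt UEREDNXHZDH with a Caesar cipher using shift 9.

U(20): 20+9=29≡3 → D
E(4): 4+9=13 → N
R(17): 17+9=26≡0 → A
E(4): 4+9=13 → N
D(3): 3+9=12 → M
N(13): 13+9=22 → W
X(23): 23+9=32≡6 → G
H(7): 7+9=16 → Q
Z(25): 25+9=34≡8 → I
D(3): 3+9=12 → M
H(7): 7+9=16 → Q

DNANMWGQIMQ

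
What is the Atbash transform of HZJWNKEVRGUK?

H(7) → S(18)
Z(25) → A(0)
J(9) → Q(16)
W(22) → D(3)
N(13) → M(12)
K(10) → P(15)
E(4) → V(21)
V(21) → E(4)
R(17) → I(8)
G(6) → T(19)
U(20) → F(5)
K(10) → P(15)

SAQDMPVEITFP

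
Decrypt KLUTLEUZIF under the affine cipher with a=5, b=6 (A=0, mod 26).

GBINBKIJQF

The inverse of 5 mod 26 is 21, since 5·21=105≡1. Apply D(y)=21·(y−6) mod 26:
K(10): 21·(10−6)=84≡6 → G
L(11): 21·(11−6)=105≡1 → B
U(20): 21·(20−6)=294≡8 → I
T(19): 21·(19−6)=273≡13 → N
L(11): 21·(11−6)=105≡1 → B
E(4): 21·(4−6)=-42≡10 → K
U(20): 21·(20−6)=294≡8 → I
Z(25): 21·(25−6)=399≡9 → J
I(8): 21·(8−6)=42≡16 → Q
F(5): 21·(5−6)=-21≡5 → F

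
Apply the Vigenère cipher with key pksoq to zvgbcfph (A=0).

Repeat the key across the message: pksoqpks
z(25)+p(15): 40≡14 → o
v(21)+k(10): 31≡5 → f
g(6)+s(18): 24 → y
b(1)+o(14): 15 → p
c(2)+q(16): 18 → s
f(5)+p(15): 20 → u
p(15)+k(10): 25 → z
h(7)+s(18): 25 → z

ofypsuzz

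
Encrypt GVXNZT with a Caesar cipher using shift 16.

WLNDPJ

G(6): 6+16=22 → W
V(21): 21+16=37≡11 → L
X(23): 23+16=39≡13 → N
N(13): 13+16=29≡3 → D
Z(25): 25+16=41≡15 → P
T(19): 19+16=35≡9 → J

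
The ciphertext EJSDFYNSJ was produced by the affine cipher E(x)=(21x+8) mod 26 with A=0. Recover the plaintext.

The inverse of 21 mod 26 is 5, since 21·5=105≡1. Apply D(y)=5·(y−8) mod 26:
E(4): 5·(4−8)=-20≡6 → G
J(9): 5·(9−8)=5 → F
S(18): 5·(18−8)=50≡24 → Y
D(3): 5·(3−8)=-25≡1 → B
F(5): 5·(5−8)=-15≡11 → L
Y(24): 5·(24−8)=80≡2 → C
N(13): 5·(13−8)=25 → Z
S(18): 5·(18−8)=50≡24 → Y
J(9): 5·(9−8)=5 → F

GFYBLCZYF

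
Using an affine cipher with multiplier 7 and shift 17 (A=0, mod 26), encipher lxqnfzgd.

qwzeakhm

l(11): 7·11+17=94≡16 → q
x(23): 7·23+17=178≡22 → w
q(16): 7·16+17=129≡25 → z
n(13): 7·13+17=108≡4 → e
f(5): 7·5+17=52≡0 → a
z(25): 7·25+17=192≡10 → k
g(6): 7·6+17=59≡7 → h
d(3): 7·3+17=38≡12 → m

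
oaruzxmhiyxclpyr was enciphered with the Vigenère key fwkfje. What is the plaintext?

Repeat the key across the ciphertext: fwkfjefwkfjefwkf
o(14)−f(5): 9 → j
a(0)−w(22): -22≡4 → e
r(17)−k(10): 7 → h
u(20)−f(5): 15 → p
z(25)−j(9): 16 → q
x(23)−e(4): 19 → t
m(12)−f(5): 7 → h
h(7)−w(22): -15≡11 → l
i(8)−k(10): -2≡24 → y
y(24)−f(5): 19 → t
x(23)−j(9): 14 → o
c(2)−e(4): -2≡24 → y
l(11)−f(5): 6 → g
p(15)−w(22): -7≡19 → t
y(24)−k(10): 14 → o
r(17)−f(5): 12 → m

jehpqthlytoygtom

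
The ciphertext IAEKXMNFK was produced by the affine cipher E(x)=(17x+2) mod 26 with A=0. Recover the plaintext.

IGUCPWTRC

The inverse of 17 mod 26 is 23, since 17·23=391≡1. Apply D(y)=23·(y−2) mod 26:
I(8): 23·(8−2)=138≡8 → I
A(0): 23·(0−2)=-46≡6 → G
E(4): 23·(4−2)=46≡20 → U
K(10): 23·(10−2)=184≡2 → C
X(23): 23·(23−2)=483≡15 → P
M(12): 23·(12−2)=230≡22 → W
N(13): 23·(13−2)=253≡19 → T
F(5): 23·(5−2)=69≡17 → R
K(10): 23·(10−2)=184≡2 → C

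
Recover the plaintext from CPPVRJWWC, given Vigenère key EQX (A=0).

Repeat the key across the ciphertext: EQXEQXEQX
C(2)−E(4): -2≡24 → Y
P(15)−Q(16): -1≡25 → Z
P(15)−X(23): -8≡18 → S
V(21)−E(4): 17 → R
R(17)−Q(16): 1 → B
J(9)−X(23): -14≡12 → M
W(22)−E(4): 18 → S
W(22)−Q(16): 6 → G
C(2)−X(23): -21≡5 → F

YZSRBMSGF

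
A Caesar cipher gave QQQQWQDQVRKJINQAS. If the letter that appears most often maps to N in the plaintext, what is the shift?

3

The most frequent ciphertext letter is Q (appears 7 times).
Q is position 16; N is position 13.
Shift = 3.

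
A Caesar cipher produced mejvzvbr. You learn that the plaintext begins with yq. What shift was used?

14

From the crib: m(12)−y(24)=-12≡14, so the shift is 14.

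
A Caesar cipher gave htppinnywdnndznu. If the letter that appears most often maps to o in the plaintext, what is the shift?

The most frequent ciphertext letter is n (appears 5 times).
n is position 13; o is position 14.
Shift = -1≡25.

25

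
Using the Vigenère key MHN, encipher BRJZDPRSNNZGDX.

NYWLKCDZAZGTPE

Repeat the key across the message: MHNMHNMHNMHNMH
B(1)+M(12): 13 → N
R(17)+H(7): 24 → Y
J(9)+N(13): 22 → W
Z(25)+M(12): 37≡11 → L
D(3)+H(7): 10 → K
P(15)+N(13): 28≡2 → C
R(17)+M(12): 29≡3 → D
S(18)+H(7): 25 → Z
N(13)+N(13): 26≡0 → A
N(13)+M(12): 25 → Z
Z(25)+H(7): 32≡6 → G
G(6)+N(13): 19 → T
D(3)+M(12): 15 → P
X(23)+H(7): 30≡4 → E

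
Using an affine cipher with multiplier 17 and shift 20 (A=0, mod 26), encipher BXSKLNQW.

LVOIZHGE

B(1): 17·1+20=37≡11 → L
X(23): 17·23+20=411≡21 → V
S(18): 17·18+20=326≡14 → O
K(10): 17·10+20=190≡8 → I
L(11): 17·11+20=207≡25 → Z
N(13): 17·13+20=241≡7 → H
Q(16): 17·16+20=292≡6 → G
W(22): 17·22+20=394≡4 → E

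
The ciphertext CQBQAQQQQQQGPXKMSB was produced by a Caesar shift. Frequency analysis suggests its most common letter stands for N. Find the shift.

3

The most frequent ciphertext letter is Q (appears 8 times).
Q is position 16; N is position 13.
Shift = 3.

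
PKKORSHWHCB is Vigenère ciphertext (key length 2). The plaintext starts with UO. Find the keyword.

Subtract each crib letter from the matching ciphertext letter (mod 26):
P(15)−U(20)=-5≡21 → V
K(10)−O(14)=-4≡22 → W

VW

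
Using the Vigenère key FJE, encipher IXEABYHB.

Repeat the key across the message: FJEFJEFJ
I(8)+F(5): 13 → N
X(23)+J(9): 32≡6 → G
E(4)+E(4): 8 → I
A(0)+F(5): 5 → F
B(1)+J(9): 10 → K
Y(24)+E(4): 28≡2 → C
H(7)+F(5): 12 → M
B(1)+J(9): 10 → K

NGIFKCMK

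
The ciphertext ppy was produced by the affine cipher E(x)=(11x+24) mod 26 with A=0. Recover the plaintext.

The inverse of 11 mod 26 is 19, since 11·19=209≡1. Apply D(y)=19·(y−24) mod 26:
p(15): 19·(15−24)=-171≡11 → l
p(15): 19·(15−24)=-171≡11 → l
y(24): 19·(24−24)=0 → a

lla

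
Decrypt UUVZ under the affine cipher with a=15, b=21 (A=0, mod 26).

The inverse of 15 mod 26 is 7, since 15·7=105≡1. Apply D(y)=7·(y−21) mod 26:
U(20): 7·(20−21)=-7≡19 → T
U(20): 7·(20−21)=-7≡19 → T
V(21): 7·(21−21)=0 → A
Z(25): 7·(25−21)=28≡2 → C

TTAC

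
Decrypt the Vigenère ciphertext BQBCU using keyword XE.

EMEYX

Repeat the key across the ciphertext: XEXEX
B(1)−X(23): -22≡4 → E
Q(16)−E(4): 12 → M
B(1)−X(23): -22≡4 → E
C(2)−E(4): -2≡24 → Y
U(20)−X(23): -3≡23 → X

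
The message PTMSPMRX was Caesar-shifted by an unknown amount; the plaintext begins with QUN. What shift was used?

25

From the crib: P(15)−Q(16)=-1≡25, so the shift is 25.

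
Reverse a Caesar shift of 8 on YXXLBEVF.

QPPDTWNX

Y(24): 24−8=16 → Q
X(23): 23−8=15 → P
X(23): 23−8=15 → P
L(11): 11−8=3 → D
B(1): 1−8=-7≡19 → T
E(4): 4−8=-4≡22 → W
V(21): 21−8=13 → N
F(5): 5−8=-3≡23 → X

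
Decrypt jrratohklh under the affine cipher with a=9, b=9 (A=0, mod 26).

ayyzepudgu

The inverse of 9 mod 26 is 3, since 9·3=27≡1. Apply D(y)=3·(y−9) mod 26:
j(9): 3·(9−9)=0 → a
r(17): 3·(17−9)=24 → y
r(17): 3·(17−9)=24 → y
a(0): 3·(0−9)=-27≡25 → z
t(19): 3·(19−9)=30≡4 → e
o(14): 3·(14−9)=15 → p
h(7): 3·(7−9)=-6≡20 → u
k(10): 3·(10−9)=3 → d
l(11): 3·(11−9)=6 → g
h(7): 3·(7−9)=-6≡20 → u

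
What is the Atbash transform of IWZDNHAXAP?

I(8) → R(17)
W(22) → D(3)
Z(25) → A(0)
D(3) → W(22)
N(13) → M(12)
H(7) → S(18)
A(0) → Z(25)
X(23) → C(2)
A(0) → Z(25)
P(15) → K(10)

RDAWMSZCZK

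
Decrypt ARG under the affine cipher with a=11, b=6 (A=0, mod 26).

QBA

The inverse of 11 mod 26 is 19, since 11·19=209≡1. Apply D(y)=19·(y−6) mod 26:
A(0): 19·(0−6)=-114≡16 → Q
R(17): 19·(17−6)=209≡1 → B
G(6): 19·(6−6)=0 → A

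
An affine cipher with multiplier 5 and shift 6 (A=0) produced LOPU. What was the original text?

The inverse of 5 mod 26 is 21, since 5·21=105≡1. Apply D(y)=21·(y−6) mod 26:
L(11): 21·(11−6)=105≡1 → B
O(14): 21·(14−6)=168≡12 → M
P(15): 21·(15−6)=189≡7 → H
U(20): 21·(20−6)=294≡8 → I

BMHI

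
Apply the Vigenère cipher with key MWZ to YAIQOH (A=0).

Repeat the key across the message: MWZMWZ
Y(24)+M(12): 36≡10 → K
A(0)+W(22): 22 → W
I(8)+Z(25): 33≡7 → H
Q(16)+M(12): 28≡2 → C
O(14)+W(22): 36≡10 → K
H(7)+Z(25): 32≡6 → G

KWHCKG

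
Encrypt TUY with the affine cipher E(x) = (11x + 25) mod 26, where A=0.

T(19): 11·19+25=234≡0 → A
U(20): 11·20+25=245≡11 → L
Y(24): 11·24+25=289≡3 → D

ALD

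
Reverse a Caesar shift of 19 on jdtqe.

j(9): 9−19=-10≡16 → q
d(3): 3−19=-16≡10 → k
t(19): 19−19=0 → a
q(16): 16−19=-3≡23 → x
e(4): 4−19=-15≡11 → l

qkaxl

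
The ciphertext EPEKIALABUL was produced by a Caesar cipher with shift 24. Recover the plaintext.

GRGMKCNCDWN

E(4): 4−24=-20≡6 → G
P(15): 15−24=-9≡17 → R
E(4): 4−24=-20≡6 → G
K(10): 10−24=-14≡12 → M
I(8): 8−24=-16≡10 → K
A(0): 0−24=-24≡2 → C
L(11): 11−24=-13≡13 → N
A(0): 0−24=-24≡2 → C
B(1): 1−24=-23≡3 → D
U(20): 20−24=-4≡22 → W
L(11): 11−24=-13≡13 → N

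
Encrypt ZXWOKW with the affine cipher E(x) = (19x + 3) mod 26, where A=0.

KYFJLF

Z(25): 19·25+3=478≡10 → K
X(23): 19·23+3=440≡24 → Y
W(22): 19·22+3=421≡5 → F
O(14): 19·14+3=269≡9 → J
K(10): 19·10+3=193≡11 → L
W(22): 19·22+3=421≡5 → F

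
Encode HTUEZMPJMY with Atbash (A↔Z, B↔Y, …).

H(7) → S(18)
T(19) → G(6)
U(20) → F(5)
E(4) → V(21)
Z(25) → A(0)
M(12) → N(13)
P(15) → K(10)
J(9) → Q(16)
M(12) → N(13)
Y(24) → B(1)

SGFVANKQNB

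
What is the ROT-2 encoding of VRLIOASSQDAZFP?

XTNKQCUUSFCBHR

V(21): 21+2=23 → X
R(17): 17+2=19 → T
L(11): 11+2=13 → N
I(8): 8+2=10 → K
O(14): 14+2=16 → Q
A(0): 0+2=2 → C
S(18): 18+2=20 → U
S(18): 18+2=20 → U
Q(16): 16+2=18 → S
D(3): 3+2=5 → F
A(0): 0+2=2 → C
Z(25): 25+2=27≡1 → B
F(5): 5+2=7 → H
P(15): 15+2=17 → R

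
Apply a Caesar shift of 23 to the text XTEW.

X(23): 23+23=46≡20 → U
T(19): 19+23=42≡16 → Q
E(4): 4+23=27≡1 → B
W(22): 22+23=45≡19 → T

UQBT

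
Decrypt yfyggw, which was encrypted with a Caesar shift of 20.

y(24): 24−20=4 → e
f(5): 5−20=-15≡11 → l
y(24): 24−20=4 → e
g(6): 6−20=-14≡12 → m
g(6): 6−20=-14≡12 → m
w(22): 22−20=2 → c

elemmc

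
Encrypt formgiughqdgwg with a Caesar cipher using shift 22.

f(5): 5+22=27≡1 → b
o(14): 14+22=36≡10 → k
r(17): 17+22=39≡13 → n
m(12): 12+22=34≡8 → i
g(6): 6+22=28≡2 → c
i(8): 8+22=30≡4 → e
u(20): 20+22=42≡16 → q
g(6): 6+22=28≡2 → c
h(7): 7+22=29≡3 → d
q(16): 16+22=38≡12 → m
d(3): 3+22=25 → z
g(6): 6+22=28≡2 → c
w(22): 22+22=44≡18 → s
g(6): 6+22=28≡2 → c

bkniceqcdmzcsc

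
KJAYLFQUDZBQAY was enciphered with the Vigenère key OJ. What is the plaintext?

WAMPXWCLPQNHMP

Repeat the key across the ciphertext: OJOJOJOJOJOJOJ
K(10)−O(14): -4≡22 → W
J(9)−J(9): 0 → A
A(0)−O(14): -14≡12 → M
Y(24)−J(9): 15 → P
L(11)−O(14): -3≡23 → X
F(5)−J(9): -4≡22 → W
Q(16)−O(14): 2 → C
U(20)−J(9): 11 → L
D(3)−O(14): -11≡15 → P
Z(25)−J(9): 16 → Q
B(1)−O(14): -13≡13 → N
Q(16)−J(9): 7 → H
A(0)−O(14): -14≡12 → M
Y(24)−J(9): 15 → P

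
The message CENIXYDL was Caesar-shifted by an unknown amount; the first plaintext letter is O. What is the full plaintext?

OQZUJKPX

From the crib: C(2)−O(14)=-12≡14, so the shift is 14.
Subtract 14 from each ciphertext letter:
C(2): 2−14=-12≡14 → O
E(4): 4−14=-10≡16 → Q
N(13): 13−14=-1≡25 → Z
I(8): 8−14=-6≡20 → U
X(23): 23−14=9 → J
Y(24): 24−14=10 → K
D(3): 3−14=-11≡15 → P
L(11): 11−14=-3≡23 → X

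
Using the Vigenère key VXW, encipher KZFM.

Repeat the key across the message: VXWV
K(10)+V(21): 31≡5 → F
Z(25)+X(23): 48≡22 → W
F(5)+W(22): 27≡1 → B
M(12)+V(21): 33≡7 → H

FWBH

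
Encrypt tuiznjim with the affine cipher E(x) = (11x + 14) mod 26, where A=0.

paydbjyq

t(19): 11·19+14=223≡15 → p
u(20): 11·20+14=234≡0 → a
i(8): 11·8+14=102≡24 → y
z(25): 11·25+14=289≡3 → d
n(13): 11·13+14=157≡1 → b
j(9): 11·9+14=113≡9 → j
i(8): 11·8+14=102≡24 → y
m(12): 11·12+14=146≡16 → q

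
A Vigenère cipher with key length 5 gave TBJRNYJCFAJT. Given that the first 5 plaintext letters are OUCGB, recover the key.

FHHLM

Subtract each crib letter from the matching ciphertext letter (mod 26):
T(19)−O(14)=5 → F
B(1)−U(20)=-19≡7 → H
J(9)−C(2)=7 → H
R(17)−G(6)=11 → L
N(13)−B(1)=12 → M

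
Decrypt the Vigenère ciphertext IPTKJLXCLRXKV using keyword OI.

Repeat the key across the ciphertext: OIOIOIOIOIOIO
I(8)−O(14): -6≡20 → U
P(15)−I(8): 7 → H
T(19)−O(14): 5 → F
K(10)−I(8): 2 → C
J(9)−O(14): -5≡21 → V
L(11)−I(8): 3 → D
X(23)−O(14): 9 → J
C(2)−I(8): -6≡20 → U
L(11)−O(14): -3≡23 → X
R(17)−I(8): 9 → J
X(23)−O(14): 9 → J
K(10)−I(8): 2 → C
V(21)−O(14): 7 → H

UHFCVDJUXJJCH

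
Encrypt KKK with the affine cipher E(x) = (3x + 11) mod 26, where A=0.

PPP

K(10): 3·10+11=41≡15 → P
K(10): 3·10+11=41≡15 → P
K(10): 3·10+11=41≡15 → P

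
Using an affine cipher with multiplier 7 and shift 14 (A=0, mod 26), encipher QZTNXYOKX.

WHRBTAIGT

Q(16): 7·16+14=126≡22 → W
Z(25): 7·25+14=189≡7 → H
T(19): 7·19+14=147≡17 → R
N(13): 7·13+14=105≡1 → B
X(23): 7·23+14=175≡19 → T
Y(24): 7·24+14=182≡0 → A
O(14): 7·14+14=112≡8 → I
K(10): 7·10+14=84≡6 → G
X(23): 7·23+14=175≡19 → T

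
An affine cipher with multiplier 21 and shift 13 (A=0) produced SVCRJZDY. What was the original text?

ZOXUGICD

The inverse of 21 mod 26 is 5, since 21·5=105≡1. Apply D(y)=5·(y−13) mod 26:
S(18): 5·(18−13)=25 → Z
V(21): 5·(21−13)=40≡14 → O
C(2): 5·(2−13)=-55≡23 → X
R(17): 5·(17−13)=20 → U
J(9): 5·(9−13)=-20≡6 → G
Z(25): 5·(25−13)=60≡8 → I
D(3): 5·(3−13)=-50≡2 → C
Y(24): 5·(24−13)=55≡3 → D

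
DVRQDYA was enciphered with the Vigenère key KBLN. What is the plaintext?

Repeat the key across the ciphertext: KBLNKBL
D(3)−K(10): -7≡19 → T
V(21)−B(1): 20 → U
R(17)−L(11): 6 → G
Q(16)−N(13): 3 → D
D(3)−K(10): -7≡19 → T
Y(24)−B(1): 23 → X
A(0)−L(11): -11≡15 → P

TUGDTXP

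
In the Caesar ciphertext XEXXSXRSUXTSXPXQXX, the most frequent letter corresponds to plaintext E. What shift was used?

The most frequent ciphertext letter is X (appears 9 times).
X is position 23; E is position 4.
Shift = 19.

19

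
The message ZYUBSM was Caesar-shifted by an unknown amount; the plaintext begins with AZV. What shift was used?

25

From the crib: Z(25)−A(0)=25, so the shift is 25.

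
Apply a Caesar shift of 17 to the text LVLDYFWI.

L(11): 11+17=28≡2 → C
V(21): 21+17=38≡12 → M
L(11): 11+17=28≡2 → C
D(3): 3+17=20 → U
Y(24): 24+17=41≡15 → P
F(5): 5+17=22 → W
W(22): 22+17=39≡13 → N
I(8): 8+17=25 → Z

CMCUPWNZ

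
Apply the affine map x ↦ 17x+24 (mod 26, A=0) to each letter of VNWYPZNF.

RLIQTHLF

V(21): 17·21+24=381≡17 → R
N(13): 17·13+24=245≡11 → L
W(22): 17·22+24=398≡8 → I
Y(24): 17·24+24=432≡16 → Q
P(15): 17·15+24=279≡19 → T
Z(25): 17·25+24=449≡7 → H
N(13): 17·13+24=245≡11 → L
F(5): 17·5+24=109≡5 → F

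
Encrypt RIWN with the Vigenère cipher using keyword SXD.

JFZF

Repeat the key across the message: SXDS
R(17)+S(18): 35≡9 → J
I(8)+X(23): 31≡5 → F
W(22)+D(3): 25 → Z
N(13)+S(18): 31≡5 → F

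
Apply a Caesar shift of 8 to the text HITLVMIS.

PQBTDUQA

H(7): 7+8=15 → P
I(8): 8+8=16 → Q
T(19): 19+8=27≡1 → B
L(11): 11+8=19 → T
V(21): 21+8=29≡3 → D
M(12): 12+8=20 → U
I(8): 8+8=16 → Q
S(18): 18+8=26≡0 → A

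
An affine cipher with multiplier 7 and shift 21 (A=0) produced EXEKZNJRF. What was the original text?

The inverse of 7 mod 26 is 15, since 7·15=105≡1. Apply D(y)=15·(y−21) mod 26:
E(4): 15·(4−21)=-255≡5 → F
X(23): 15·(23−21)=30≡4 → E
E(4): 15·(4−21)=-255≡5 → F
K(10): 15·(10−21)=-165≡17 → R
Z(25): 15·(25−21)=60≡8 → I
N(13): 15·(13−21)=-120≡10 → K
J(9): 15·(9−21)=-180≡2 → C
R(17): 15·(17−21)=-60≡18 → S
F(5): 15·(5−21)=-240≡20 → U

FEFRIKCSU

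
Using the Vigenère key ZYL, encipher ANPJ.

Repeat the key across the message: ZYLZ
A(0)+Z(25): 25 → Z
N(13)+Y(24): 37≡11 → L
P(15)+L(11): 26≡0 → A
J(9)+Z(25): 34≡8 → I

ZLAI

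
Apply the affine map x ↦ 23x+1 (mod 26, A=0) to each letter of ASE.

BZP

A(0): 23·0+1=1 → B
S(18): 23·18+1=415≡25 → Z
E(4): 23·4+1=93≡15 → P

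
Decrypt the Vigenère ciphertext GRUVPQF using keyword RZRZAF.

Repeat the key across the ciphertext: RZRZAFR
G(6)−R(17): -11≡15 → P
R(17)−Z(25): -8≡18 → S
U(20)−R(17): 3 → D
V(21)−Z(25): -4≡22 → W
P(15)−A(0): 15 → P
Q(16)−F(5): 11 → L
F(5)−R(17): -12≡14 → O

PSDWPLO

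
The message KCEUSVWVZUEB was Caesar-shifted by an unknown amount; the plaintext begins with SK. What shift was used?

18

From the crib: K(10)−S(18)=-8≡18, so the shift is 18.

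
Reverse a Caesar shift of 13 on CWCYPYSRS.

C(2): 2−13=-11≡15 → P
W(22): 22−13=9 → J
C(2): 2−13=-11≡15 → P
Y(24): 24−13=11 → L
P(15): 15−13=2 → C
Y(24): 24−13=11 → L
S(18): 18−13=5 → F
R(17): 17−13=4 → E
S(18): 18−13=5 → F

PJPLCLFEF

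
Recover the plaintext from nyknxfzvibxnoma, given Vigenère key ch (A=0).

lrigvyxoguvgmfy

Repeat the key across the ciphertext: chchchchchchchc
n(13)−c(2): 11 → l
y(24)−h(7): 17 → r
k(10)−c(2): 8 → i
n(13)−h(7): 6 → g
x(23)−c(2): 21 → v
f(5)−h(7): -2≡24 → y
z(25)−c(2): 23 → x
v(21)−h(7): 14 → o
i(8)−c(2): 6 → g
b(1)−h(7): -6≡20 → u
x(23)−c(2): 21 → v
n(13)−h(7): 6 → g
o(14)−c(2): 12 → m
m(12)−h(7): 5 → f
a(0)−c(2): -2≡24 → y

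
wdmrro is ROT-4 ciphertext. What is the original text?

w(22): 22−4=18 → s
d(3): 3−4=-1≡25 → z
m(12): 12−4=8 → i
r(17): 17−4=13 → n
r(17): 17−4=13 → n
o(14): 14−4=10 → k

szinnk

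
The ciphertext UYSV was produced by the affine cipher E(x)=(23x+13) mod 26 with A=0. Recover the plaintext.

PFHG

The inverse of 23 mod 26 is 17, since 23·17=391≡1. Apply D(y)=17·(y−13) mod 26:
U(20): 17·(20−13)=119≡15 → P
Y(24): 17·(24−13)=187≡5 → F
S(18): 17·(18−13)=85≡7 → H
V(21): 17·(21−13)=136≡6 → G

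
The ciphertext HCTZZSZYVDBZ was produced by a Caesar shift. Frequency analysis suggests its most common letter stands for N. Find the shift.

12

The most frequent ciphertext letter is Z (appears 4 times).
Z is position 25; N is position 13.
Shift = 12.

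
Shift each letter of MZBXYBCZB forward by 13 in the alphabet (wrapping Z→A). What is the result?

ZMOKLOPMO

M(12): 12+13=25 → Z
Z(25): 25+13=38≡12 → M
B(1): 1+13=14 → O
X(23): 23+13=36≡10 → K
Y(24): 24+13=37≡11 → L
B(1): 1+13=14 → O
C(2): 2+13=15 → P
Z(25): 25+13=38≡12 → M
B(1): 1+13=14 → O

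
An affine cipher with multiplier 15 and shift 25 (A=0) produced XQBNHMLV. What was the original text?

MPOUENGY

The inverse of 15 mod 26 is 7, since 15·7=105≡1. Apply D(y)=7·(y−25) mod 26:
X(23): 7·(23−25)=-14≡12 → M
Q(16): 7·(16−25)=-63≡15 → P
B(1): 7·(1−25)=-168≡14 → O
N(13): 7·(13−25)=-84≡20 → U
H(7): 7·(7−25)=-126≡4 → E
M(12): 7·(12−25)=-91≡13 → N
L(11): 7·(11−25)=-98≡6 → G
V(21): 7·(21−25)=-28≡24 → Y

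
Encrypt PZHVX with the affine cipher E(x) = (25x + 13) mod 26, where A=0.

YOGSQ

P(15): 25·15+13=388≡24 → Y
Z(25): 25·25+13=638≡14 → O
H(7): 25·7+13=188≡6 → G
V(21): 25·21+13=538≡18 → S
X(23): 25·23+13=588≡16 → Q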